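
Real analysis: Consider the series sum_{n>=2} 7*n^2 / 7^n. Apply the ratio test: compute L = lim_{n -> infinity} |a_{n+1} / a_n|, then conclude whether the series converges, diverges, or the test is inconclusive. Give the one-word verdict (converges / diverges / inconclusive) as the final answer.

Let a_n denote the general term. Form the ratio a_{n+1}/a_n and simplify:
a_{n+1}/a_n = (n + 1)^2/(7*n^2)
Take the limit as n -> infinity: L = 1/7.
Since L = 1/7 < 1, the ratio test implies the series converges.

converges


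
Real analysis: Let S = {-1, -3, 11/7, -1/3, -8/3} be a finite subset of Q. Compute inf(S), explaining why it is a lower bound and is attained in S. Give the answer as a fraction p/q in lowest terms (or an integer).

S is finite, so inf(S) = min(S).
Sorted increasing:
-3, -8/3, -1, -1/3, 11/7
The extremum is -3.
For every x in S, x >= -3. And -3 is in S, so it is attained.
Therefore inf(S) = -3.

-3


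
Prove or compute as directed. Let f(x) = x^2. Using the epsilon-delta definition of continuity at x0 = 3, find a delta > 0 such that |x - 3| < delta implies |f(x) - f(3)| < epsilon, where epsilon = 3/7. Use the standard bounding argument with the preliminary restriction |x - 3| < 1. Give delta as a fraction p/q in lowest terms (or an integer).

Factor: |x^2 - (3)^2| = |x - 3| * |x + 3|.
Impose |x - 3| < 1 first. Then |x + 3| = |(x - 3) + 2*(3)| <= |x - 3| + 2*|3| < 1 + 6 = 7.
So |x^2 - (3)^2| < delta * 7.
We need delta * 7 <= 3/7, i.e. delta <= 3/7/7 = 3/49.
Since 3/49 < 1, this is tighter than 1; take delta = 3/49.
So delta = 3/49 works.

3/49


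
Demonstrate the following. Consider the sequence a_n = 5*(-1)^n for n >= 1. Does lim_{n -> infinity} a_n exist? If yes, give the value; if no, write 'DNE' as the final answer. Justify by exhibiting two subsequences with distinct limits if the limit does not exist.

Examine the behaviour of a_n along subsequences.
Even-n subsequence a_{2k} = 5 -> 5. Odd-n subsequence a_{2k+1} = -5 -> -5.
Since these two subsequential limits are 5 and -5, distinct, the full sequence cannot converge (a convergent sequence has all subsequences tending to the same limit). So lim a_n does not exist.

DNE


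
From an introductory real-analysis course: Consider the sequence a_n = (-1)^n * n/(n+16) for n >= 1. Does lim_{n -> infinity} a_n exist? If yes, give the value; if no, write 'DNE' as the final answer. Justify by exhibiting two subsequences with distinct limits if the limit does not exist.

Examine the behaviour of a_n along subsequences.
a_{2k} = 2k/(2k+16) -> 1. a_{2k+1} = -(2k+1)/(2k+17) -> -1.
Since these two subsequential limits are 1 and -1, distinct, the full sequence cannot converge (a convergent sequence has all subsequences tending to the same limit). So lim a_n does not exist.

DNE


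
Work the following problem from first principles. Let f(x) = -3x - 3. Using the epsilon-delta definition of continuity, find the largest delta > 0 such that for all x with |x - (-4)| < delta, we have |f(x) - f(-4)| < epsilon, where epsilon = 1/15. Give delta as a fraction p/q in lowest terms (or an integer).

We compute f(-4) = -3*(-4) - 3 = 9.
|f(x) - f(-4)| = |-3x - 3 - (9)| = |-3(x - (-4))| = 3|x - (-4)|.
We need 3|x - (-4)| < 1/15, i.e. |x - (-4)| < 1/15 / 3 = 1/45.
So any delta <= 1/45 works. Conversely, if delta > 1/45, then x = -4 + 1/45 satisfies |x - (-4)| = 1/45 < delta but |f(x) - f(-4)| = 3 * 1/45 = 1/15, which is not < 1/15; so no larger delta works.
Hence the largest such delta is 1/45.

1/45


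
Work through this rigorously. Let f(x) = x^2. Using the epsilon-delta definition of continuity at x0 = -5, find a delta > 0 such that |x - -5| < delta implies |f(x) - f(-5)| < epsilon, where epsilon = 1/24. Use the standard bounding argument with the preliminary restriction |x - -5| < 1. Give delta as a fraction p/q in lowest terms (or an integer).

Factor: |x^2 - (-5)^2| = |x - -5| * |x + -5|.
Impose |x - -5| < 1 first. Then |x + -5| = |(x - -5) + 2*(-5)| <= |x - -5| + 2*|-5| < 1 + 10 = 11.
So |x^2 - (-5)^2| < delta * 11.
We need delta * 11 <= 1/24, i.e. delta <= 1/24/11 = 1/264.
Since 1/264 < 1, this is tighter than 1; take delta = 1/264.
So delta = 1/264 works.

1/264


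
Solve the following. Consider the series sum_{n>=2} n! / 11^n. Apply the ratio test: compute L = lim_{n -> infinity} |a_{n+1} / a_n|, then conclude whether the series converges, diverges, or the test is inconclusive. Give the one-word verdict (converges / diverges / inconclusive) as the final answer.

Let a_n denote the general term. Form the ratio a_{n+1}/a_n and simplify:
a_{n+1}/a_n = n/11 + 1/11
Take the limit as n -> infinity: L = infinity.
Since L = infinity > 1 (or L = infinity), the ratio test implies the series diverges.

diverges


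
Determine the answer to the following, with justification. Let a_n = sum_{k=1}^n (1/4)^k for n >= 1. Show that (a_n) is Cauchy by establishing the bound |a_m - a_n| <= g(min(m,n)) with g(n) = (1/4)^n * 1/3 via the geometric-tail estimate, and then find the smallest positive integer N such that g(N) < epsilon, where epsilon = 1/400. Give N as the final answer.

For m > n >= 1: |a_m - a_n| = sum_{k=n+1}^m (1/4)^k < sum_{k=n+1}^infinity (1/4)^k = (1/4)^(n+1) / (1 - 1/4) = (1/4)^n * (1/4) * (4/3) = (1/4)^n * 1/3.
So g(n) = (1/4)^n / 3. Since g(n) -> 0, (a_n) is Cauchy.
Now solve g(N) < 1/400: (1/4)^N / 3 < 1/400 <=> 4^N > 1 / (3 * 1/400) = 400/3.
Check powers of 4: 4^3 = 64 <= 400/3, 4^4 = 256 > 400/3.
So the smallest such N is 4. Check: g(4) = 1/(3 * 256) = 1/768 < 1/400.

4


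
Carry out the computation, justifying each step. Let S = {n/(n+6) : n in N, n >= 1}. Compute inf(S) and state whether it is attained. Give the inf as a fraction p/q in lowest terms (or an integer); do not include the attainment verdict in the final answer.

Analysis:
- Values: 1/7, 1/4, 1/3, 2/5, ... strictly increasing.
- Minimum is 1/7 (n=1); inf = 1/7 (attained).
- n/(n+6) = 1 - 6/(n+6) -> 1 from below as n -> infinity, and never equals 1.
- So sup = 1 (not attained).
Conclusion: inf(S) = 1/7, attained in S.

1/7


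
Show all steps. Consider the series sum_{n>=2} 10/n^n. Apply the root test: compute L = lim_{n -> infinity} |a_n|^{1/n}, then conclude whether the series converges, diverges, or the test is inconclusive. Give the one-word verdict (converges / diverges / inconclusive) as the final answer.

Let a_n denote the general term. Form |a_n|^(1/n) and simplify:
|a_n|^(1/n) = 10^(1/n)/n
Take the limit as n -> infinity: L = 0.
Since L = 0 < 1, the root test implies convergence.

converges


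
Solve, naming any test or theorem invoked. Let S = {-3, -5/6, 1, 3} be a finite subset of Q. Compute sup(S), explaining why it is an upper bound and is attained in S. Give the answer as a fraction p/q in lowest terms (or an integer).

S is finite, so sup(S) = max(S).
Sorted decreasing:
3, 1, -5/6, -3
The extremum is 3.
For every x in S, x <= 3. And 3 is in S, so it is attained.
Therefore sup(S) = 3.

3


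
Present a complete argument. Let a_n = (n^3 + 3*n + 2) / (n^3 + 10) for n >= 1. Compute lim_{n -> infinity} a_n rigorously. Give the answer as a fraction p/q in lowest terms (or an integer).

Divide numerator and denominator by n^3, the highest power:
numerator / n^3 = 1 + 3/n^2 + 2/n^3
denominator / n^3 = 1 + 10/n^3
As n -> infinity, all terms of the form c/n^k (k >= 1) tend to 0.
So numerator / n^3 -> 1 and denominator / n^3 -> 1.
Therefore lim a_n = 1.

1


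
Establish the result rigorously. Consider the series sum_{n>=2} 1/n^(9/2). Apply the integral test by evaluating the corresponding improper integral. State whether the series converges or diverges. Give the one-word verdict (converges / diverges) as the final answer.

Let f(x) = x^(-9/2). Then f is positive, continuous, and decreasing on [2, infinity), so the integral test applies.
Compute the improper integral int_{2}^infinity f(x) dx:
  antiderivative F(x) = -2/(7*x^(7/2)).
  As x -> infinity, F(x) -> 0 (since p = 9/2 > 1).
  So int = F(infinity) - F(2) = 0 - (-sqrt(2)/56) = sqrt(2)/56.
  Finite, so by the integral test, the series converges.

converges


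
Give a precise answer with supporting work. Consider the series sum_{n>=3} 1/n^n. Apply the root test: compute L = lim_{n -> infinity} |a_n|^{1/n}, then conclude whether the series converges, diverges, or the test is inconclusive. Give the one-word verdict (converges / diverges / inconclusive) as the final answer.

Let a_n denote the general term. Form |a_n|^(1/n) and simplify:
|a_n|^(1/n) = 1/n
Take the limit as n -> infinity: L = 0.
Since L = 0 < 1, the root test implies convergence.

converges


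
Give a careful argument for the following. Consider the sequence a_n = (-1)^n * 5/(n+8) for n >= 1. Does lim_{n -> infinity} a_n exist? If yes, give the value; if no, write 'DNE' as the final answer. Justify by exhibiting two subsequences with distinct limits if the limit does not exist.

Examine the behaviour of a_n along subsequences.
Even-n subsequence a_{2k} = 5/(2k+8) -> 0. Odd-n subsequence a_{2k+1} = -5/(2k+9) -> 0. Both tend to 0, which suggests the limit is 0; verify directly.
|a_n - 0| = 5/(n+8) < 5/n for every n >= 1.
Given epsilon > 0, choose a positive integer N > 5/epsilon. Then for all n >= N, |a_n| < 5/n <= 5/N < epsilon.
So by the definition of the limit, lim a_n exists and equals 0.

0


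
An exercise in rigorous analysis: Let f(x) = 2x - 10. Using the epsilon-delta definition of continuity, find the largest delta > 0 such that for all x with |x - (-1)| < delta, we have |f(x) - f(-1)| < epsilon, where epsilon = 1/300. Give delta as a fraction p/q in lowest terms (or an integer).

We compute f(-1) = 2*(-1) - 10 = -12.
|f(x) - f(-1)| = |2x - 10 - (-12)| = |2(x - (-1))| = 2|x - (-1)|.
We need 2|x - (-1)| < 1/300, i.e. |x - (-1)| < 1/300 / 2 = 1/600.
So any delta <= 1/600 works. Conversely, if delta > 1/600, then x = -1 + 1/600 satisfies |x - (-1)| = 1/600 < delta but |f(x) - f(-1)| = 2 * 1/600 = 1/300, which is not < 1/300; so no larger delta works.
Hence the largest such delta is 1/600.

1/600


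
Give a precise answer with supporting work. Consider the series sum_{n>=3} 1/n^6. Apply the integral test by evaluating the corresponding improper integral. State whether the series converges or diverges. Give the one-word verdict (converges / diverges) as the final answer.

Let f(x) = x^(-6). Then f is positive, continuous, and decreasing on [3, infinity), so the integral test applies.
Compute the improper integral int_{3}^infinity f(x) dx:
  antiderivative F(x) = -1/(5*x^5).
  As x -> infinity, F(x) -> 0 (since p = 6 > 1).
  So int = F(infinity) - F(3) = 0 - (-1/1215) = 1/1215.
  Finite, so by the integral test, the series converges.

converges


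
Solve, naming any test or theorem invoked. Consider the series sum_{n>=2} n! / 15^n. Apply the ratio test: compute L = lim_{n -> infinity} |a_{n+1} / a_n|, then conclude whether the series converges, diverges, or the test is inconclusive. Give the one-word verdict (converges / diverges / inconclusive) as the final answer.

Let a_n denote the general term. Form the ratio a_{n+1}/a_n and simplify:
a_{n+1}/a_n = n/15 + 1/15
Take the limit as n -> infinity: L = infinity.
Since L = infinity > 1 (or L = infinity), the ratio test implies the series diverges.

diverges


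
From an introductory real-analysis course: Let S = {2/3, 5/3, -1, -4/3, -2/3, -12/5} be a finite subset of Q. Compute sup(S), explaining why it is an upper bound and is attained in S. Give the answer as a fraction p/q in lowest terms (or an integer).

S is finite, so sup(S) = max(S).
Sorted decreasing:
5/3, 2/3, -2/3, -1, -4/3, -12/5
The extremum is 5/3.
For every x in S, x <= 5/3. And 5/3 is in S, so it is attained.
Therefore sup(S) = 5/3.

5/3


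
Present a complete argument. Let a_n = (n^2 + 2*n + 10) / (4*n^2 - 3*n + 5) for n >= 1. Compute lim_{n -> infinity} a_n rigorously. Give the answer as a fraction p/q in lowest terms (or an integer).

Divide numerator and denominator by n^2, the highest power:
numerator / n^2 = 1 + 2/n + 10/n^2
denominator / n^2 = 4 - 3/n + 5/n^2
As n -> infinity, all terms of the form c/n^k (k >= 1) tend to 0.
So numerator / n^2 -> 1 and denominator / n^2 -> 4.
Therefore lim a_n = 1/4.

1/4


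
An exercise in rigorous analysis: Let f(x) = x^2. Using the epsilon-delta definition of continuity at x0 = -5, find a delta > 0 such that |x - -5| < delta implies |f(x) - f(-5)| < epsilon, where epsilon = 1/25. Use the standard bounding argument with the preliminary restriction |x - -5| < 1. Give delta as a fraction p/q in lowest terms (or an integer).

Factor: |x^2 - (-5)^2| = |x - -5| * |x + -5|.
Impose |x - -5| < 1 first. Then |x + -5| = |(x - -5) + 2*(-5)| <= |x - -5| + 2*|-5| < 1 + 10 = 11.
So |x^2 - (-5)^2| < delta * 11.
We need delta * 11 <= 1/25, i.e. delta <= 1/25/11 = 1/275.
Since 1/275 < 1, this is tighter than 1; take delta = 1/275.
So delta = 1/275 works.

1/275


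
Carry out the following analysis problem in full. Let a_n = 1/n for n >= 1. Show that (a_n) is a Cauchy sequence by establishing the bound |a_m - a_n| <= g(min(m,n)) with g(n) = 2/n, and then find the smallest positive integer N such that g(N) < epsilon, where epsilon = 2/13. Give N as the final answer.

For any m, n >= 1, by the triangle inequality:
|a_m - a_n| = |1/m - 1/n| <= 1/m + 1/n <= 2/min(m,n).
So g(n) = 2/n bounds the Cauchy difference. Since g(n) -> 0, (a_n) is Cauchy.
Now solve g(N) < 2/13: 2/N < 2/13 <=> N > 2 / (2/13) = 13.
The smallest integer strictly greater than 13 is N = 14.
Check: g(14) = 2/14 = 1/7 < 2/13; g(13) = 2/13 >= 2/13. So N = 14.

14


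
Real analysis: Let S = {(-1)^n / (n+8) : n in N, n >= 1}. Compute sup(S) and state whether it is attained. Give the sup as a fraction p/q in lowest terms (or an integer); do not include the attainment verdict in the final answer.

Analysis:
- Values: -1/9, 1/10, -1/11, 1/12, -1/13, ...
- Positive terms (even n): 1/(2+8), 1/(4+8), ... decreasing -> max = 1/10 (n=2).
- Negative terms (odd n): -1/(1+8), -1/(3+8), ... increasing -> min = -1/9 (n=1).
- So sup = 1/10 (attained at n=2); inf = -1/9 (attained at n=1).
Conclusion: sup(S) = 1/10, attained in S.

1/10


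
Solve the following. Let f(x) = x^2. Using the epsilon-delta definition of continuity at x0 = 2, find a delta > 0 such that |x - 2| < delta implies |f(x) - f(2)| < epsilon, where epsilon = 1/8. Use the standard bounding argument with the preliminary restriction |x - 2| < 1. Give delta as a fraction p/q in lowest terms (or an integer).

Factor: |x^2 - (2)^2| = |x - 2| * |x + 2|.
Impose |x - 2| < 1 first. Then |x + 2| = |(x - 2) + 2*(2)| <= |x - 2| + 2*|2| < 1 + 4 = 5.
So |x^2 - (2)^2| < delta * 5.
We need delta * 5 <= 1/8, i.e. delta <= 1/8/5 = 1/40.
Since 1/40 < 1, this is tighter than 1; take delta = 1/40.
So delta = 1/40 works.

1/40


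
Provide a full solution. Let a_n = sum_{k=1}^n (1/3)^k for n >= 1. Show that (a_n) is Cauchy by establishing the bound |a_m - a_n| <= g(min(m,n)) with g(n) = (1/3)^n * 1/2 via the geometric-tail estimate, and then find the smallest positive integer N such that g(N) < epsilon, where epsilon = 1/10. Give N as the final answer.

For m > n >= 1: |a_m - a_n| = sum_{k=n+1}^m (1/3)^k < sum_{k=n+1}^infinity (1/3)^k = (1/3)^(n+1) / (1 - 1/3) = (1/3)^n * (1/3) * (3/2) = (1/3)^n * 1/2.
So g(n) = (1/3)^n / 2. Since g(n) -> 0, (a_n) is Cauchy.
Now solve g(N) < 1/10: (1/3)^N / 2 < 1/10 <=> 3^N > 1 / (2 * 1/10) = 5.
Check powers of 3: 3^1 = 3 <= 5, 3^2 = 9 > 5.
So the smallest such N is 2. Check: g(2) = 1/(2 * 9) = 1/18 < 1/10.

2


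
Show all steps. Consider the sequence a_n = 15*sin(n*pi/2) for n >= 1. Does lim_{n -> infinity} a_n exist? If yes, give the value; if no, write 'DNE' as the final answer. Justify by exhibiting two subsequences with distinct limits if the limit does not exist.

Examine the behaviour of a_n along subsequences.
a_{4k+1} = 15*sin(pi/2 + 2k*pi) = 15 -> 15. a_{4k+3} = 15*sin(3pi/2 + 2k*pi) = -15 -> -15.
Since these two subsequential limits are 15 and -15, distinct, the full sequence cannot converge (a convergent sequence has all subsequences tending to the same limit). So lim a_n does not exist.

DNE


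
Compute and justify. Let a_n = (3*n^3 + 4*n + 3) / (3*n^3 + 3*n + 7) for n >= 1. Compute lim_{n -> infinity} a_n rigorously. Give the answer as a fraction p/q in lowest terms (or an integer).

Divide numerator and denominator by n^3, the highest power:
numerator / n^3 = 3 + 4/n^2 + 3/n^3
denominator / n^3 = 3 + 3/n^2 + 7/n^3
As n -> infinity, all terms of the form c/n^k (k >= 1) tend to 0.
So numerator / n^3 -> 3 and denominator / n^3 -> 3.
Therefore lim a_n = 1.

1


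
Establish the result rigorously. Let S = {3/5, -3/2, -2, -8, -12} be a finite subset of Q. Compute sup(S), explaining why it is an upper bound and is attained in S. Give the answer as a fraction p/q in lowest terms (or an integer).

S is finite, so sup(S) = max(S).
Sorted decreasing:
3/5, -3/2, -2, -8, -12
The extremum is 3/5.
For every x in S, x <= 3/5. And 3/5 is in S, so it is attained.
Therefore sup(S) = 3/5.

3/5


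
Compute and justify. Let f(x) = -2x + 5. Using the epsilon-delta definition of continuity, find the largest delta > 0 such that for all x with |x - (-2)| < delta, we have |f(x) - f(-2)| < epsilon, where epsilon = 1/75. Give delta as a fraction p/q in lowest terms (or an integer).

We compute f(-2) = -2*(-2) + 5 = 9.
|f(x) - f(-2)| = |-2x + 5 - (9)| = |-2(x - (-2))| = 2|x - (-2)|.
We need 2|x - (-2)| < 1/75, i.e. |x - (-2)| < 1/75 / 2 = 1/150.
So any delta <= 1/150 works. Conversely, if delta > 1/150, then x = -2 + 1/150 satisfies |x - (-2)| = 1/150 < delta but |f(x) - f(-2)| = 2 * 1/150 = 1/75, which is not < 1/75; so no larger delta works.
Hence the largest such delta is 1/150.

1/150


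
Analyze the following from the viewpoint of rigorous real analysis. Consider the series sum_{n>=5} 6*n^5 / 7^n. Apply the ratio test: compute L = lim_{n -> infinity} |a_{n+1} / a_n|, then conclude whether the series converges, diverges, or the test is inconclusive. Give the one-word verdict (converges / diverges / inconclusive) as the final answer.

Let a_n denote the general term. Form the ratio a_{n+1}/a_n and simplify:
a_{n+1}/a_n = (n + 1)^5/(7*n^5)
Take the limit as n -> infinity: L = 1/7.
Since L = 1/7 < 1, the ratio test implies the series converges.

converges


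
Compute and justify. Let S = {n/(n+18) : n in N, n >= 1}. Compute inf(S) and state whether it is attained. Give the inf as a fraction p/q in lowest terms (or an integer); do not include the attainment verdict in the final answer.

Analysis:
- Values: 1/19, 1/10, 1/7, 2/11, ... strictly increasing.
- Minimum is 1/19 (n=1); inf = 1/19 (attained).
- n/(n+18) = 1 - 18/(n+18) -> 1 from below as n -> infinity, and never equals 1.
- So sup = 1 (not attained).
Conclusion: inf(S) = 1/19, attained in S.

1/19


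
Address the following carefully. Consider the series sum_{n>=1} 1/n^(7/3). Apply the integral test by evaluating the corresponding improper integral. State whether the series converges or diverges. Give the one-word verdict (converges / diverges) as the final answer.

Let f(x) = x^(-7/3). Then f is positive, continuous, and decreasing on [1, infinity), so the integral test applies.
Compute the improper integral int_{1}^infinity f(x) dx:
  antiderivative F(x) = -3/(4*x^(4/3)).
  As x -> infinity, F(x) -> 0 (since p = 7/3 > 1).
  So int = F(infinity) - F(1) = 0 - (-3/4) = 3/4.
  Finite, so by the integral test, the series converges.

converges


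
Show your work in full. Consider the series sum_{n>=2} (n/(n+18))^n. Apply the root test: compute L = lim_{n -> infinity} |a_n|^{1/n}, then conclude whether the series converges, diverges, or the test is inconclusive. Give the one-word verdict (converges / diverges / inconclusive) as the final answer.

Let a_n denote the general term. Form |a_n|^(1/n) and simplify:
|a_n|^(1/n) = n/(n + 18)
Take the limit as n -> infinity: L = 1.
Since L = 1, the root test is inconclusive. (In fact a_n = (n/(n+18))^n -> e^(-18) != 0, so the nth-term test shows divergence; but the root test itself gives no conclusion.)

inconclusive


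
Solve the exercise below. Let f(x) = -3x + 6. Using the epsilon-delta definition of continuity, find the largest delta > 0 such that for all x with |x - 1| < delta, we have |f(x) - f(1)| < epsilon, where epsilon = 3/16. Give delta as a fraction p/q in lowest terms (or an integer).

We compute f(1) = -3*(1) + 6 = 3.
|f(x) - f(1)| = |-3x + 6 - (3)| = |-3(x - 1)| = 3|x - 1|.
We need 3|x - 1| < 3/16, i.e. |x - 1| < 3/16 / 3 = 1/16.
So any delta <= 1/16 works. Conversely, if delta > 1/16, then x = 1 + 1/16 satisfies |x - 1| = 1/16 < delta but |f(x) - f(1)| = 3 * 1/16 = 3/16, which is not < 3/16; so no larger delta works.
Hence the largest such delta is 1/16.

1/16


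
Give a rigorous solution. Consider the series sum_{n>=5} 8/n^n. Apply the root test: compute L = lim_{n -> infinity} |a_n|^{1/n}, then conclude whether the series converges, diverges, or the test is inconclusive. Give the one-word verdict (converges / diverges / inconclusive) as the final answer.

Let a_n denote the general term. Form |a_n|^(1/n) and simplify:
|a_n|^(1/n) = 2^(3/n)/n
Take the limit as n -> infinity: L = 0.
Since L = 0 < 1, the root test implies convergence.

converges


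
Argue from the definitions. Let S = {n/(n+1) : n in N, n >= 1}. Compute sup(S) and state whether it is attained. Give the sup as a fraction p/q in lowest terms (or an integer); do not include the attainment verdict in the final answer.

Analysis:
- Values: 1/2, 2/3, 3/4, 4/5, ... strictly increasing.
- Minimum is 1/2 (n=1); inf = 1/2 (attained).
- n/(n+1) = 1 - 1/(n+1) -> 1 from below as n -> infinity, and never equals 1.
- So sup = 1 (not attained).
Conclusion: sup(S) = 1, not attained in S.

1


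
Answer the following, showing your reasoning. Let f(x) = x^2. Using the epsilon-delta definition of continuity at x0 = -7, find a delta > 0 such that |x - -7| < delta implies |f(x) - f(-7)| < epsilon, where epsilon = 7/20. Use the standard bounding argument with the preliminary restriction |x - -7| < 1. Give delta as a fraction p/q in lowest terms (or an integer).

Factor: |x^2 - (-7)^2| = |x - -7| * |x + -7|.
Impose |x - -7| < 1 first. Then |x + -7| = |(x - -7) + 2*(-7)| <= |x - -7| + 2*|-7| < 1 + 14 = 15.
So |x^2 - (-7)^2| < delta * 15.
We need delta * 15 <= 7/20, i.e. delta <= 7/20/15 = 7/300.
Since 7/300 < 1, this is tighter than 1; take delta = 7/300.
So delta = 7/300 works.

7/300


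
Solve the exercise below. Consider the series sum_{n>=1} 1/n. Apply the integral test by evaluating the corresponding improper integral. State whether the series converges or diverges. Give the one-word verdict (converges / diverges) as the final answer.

Let f(x) = 1/x. Then f is positive, continuous, and decreasing on [1, infinity), so the integral test applies.
Compute the improper integral int_{1}^infinity f(x) dx:
  antiderivative F(x) = log(x).
  As x -> infinity, log(x) -> infinity.
  So int = infinity - log(1) = infinity. By the integral test, the series diverges.

diverges


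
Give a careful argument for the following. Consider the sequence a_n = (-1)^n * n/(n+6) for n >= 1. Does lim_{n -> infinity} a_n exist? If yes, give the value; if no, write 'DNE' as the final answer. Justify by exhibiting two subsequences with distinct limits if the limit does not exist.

Examine the behaviour of a_n along subsequences.
a_{2k} = 2k/(2k+6) -> 1. a_{2k+1} = -(2k+1)/(2k+7) -> -1.
Since these two subsequential limits are 1 and -1, distinct, the full sequence cannot converge (a convergent sequence has all subsequences tending to the same limit). So lim a_n does not exist.

DNE


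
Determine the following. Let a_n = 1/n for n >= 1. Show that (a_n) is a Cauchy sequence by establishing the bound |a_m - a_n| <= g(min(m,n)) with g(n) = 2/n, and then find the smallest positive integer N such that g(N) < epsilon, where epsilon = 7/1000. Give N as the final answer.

For any m, n >= 1, by the triangle inequality:
|a_m - a_n| = |1/m - 1/n| <= 1/m + 1/n <= 2/min(m,n).
So g(n) = 2/n bounds the Cauchy difference. Since g(n) -> 0, (a_n) is Cauchy.
Now solve g(N) < 7/1000: 2/N < 7/1000 <=> N > 2 / (7/1000) = 2000/7.
The smallest integer strictly greater than 2000/7 is N = 286.
Check: g(286) = 2/286 = 1/143 < 7/1000; g(285) = 2/285 >= 7/1000. So N = 286.

286


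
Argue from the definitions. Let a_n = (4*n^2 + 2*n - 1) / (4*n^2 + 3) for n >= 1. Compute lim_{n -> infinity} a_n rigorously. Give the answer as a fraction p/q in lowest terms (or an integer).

Divide numerator and denominator by n^2, the highest power:
numerator / n^2 = 4 + 2/n - 1/n^2
denominator / n^2 = 4 + 3/n^2
As n -> infinity, all terms of the form c/n^k (k >= 1) tend to 0.
So numerator / n^2 -> 4 and denominator / n^2 -> 4.
Therefore lim a_n = 1.

1


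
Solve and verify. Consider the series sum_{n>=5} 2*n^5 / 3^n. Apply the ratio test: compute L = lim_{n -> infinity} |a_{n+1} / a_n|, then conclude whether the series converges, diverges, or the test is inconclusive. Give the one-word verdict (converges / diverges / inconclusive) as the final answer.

Let a_n denote the general term. Form the ratio a_{n+1}/a_n and simplify:
a_{n+1}/a_n = (n + 1)^5/(3*n^5)
Take the limit as n -> infinity: L = 1/3.
Since L = 1/3 < 1, the ratio test implies the series converges.

converges


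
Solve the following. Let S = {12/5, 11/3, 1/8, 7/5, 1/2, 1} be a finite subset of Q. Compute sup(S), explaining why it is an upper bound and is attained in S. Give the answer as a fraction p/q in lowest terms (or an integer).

S is finite, so sup(S) = max(S).
Sorted decreasing:
11/3, 12/5, 7/5, 1, 1/2, 1/8
The extremum is 11/3.
For every x in S, x <= 11/3. And 11/3 is in S, so it is attained.
Therefore sup(S) = 11/3.

11/3


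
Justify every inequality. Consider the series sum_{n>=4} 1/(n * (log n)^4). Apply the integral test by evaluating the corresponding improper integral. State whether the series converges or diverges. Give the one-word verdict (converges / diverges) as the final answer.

Let f(x) = 1/(x*log(x)^4). Then f is positive, continuous, and decreasing on [4, infinity), so the integral test applies.
Compute the improper integral int_{4}^infinity f(x) dx:
  antiderivative F(x) = -1/(3*log(x)^3).
  F(x) -> 0 as x -> infinity.  int = 0 - F(4) = 1/(3*log(4)^3) < infinity. By the integral test, the series converges.

converges


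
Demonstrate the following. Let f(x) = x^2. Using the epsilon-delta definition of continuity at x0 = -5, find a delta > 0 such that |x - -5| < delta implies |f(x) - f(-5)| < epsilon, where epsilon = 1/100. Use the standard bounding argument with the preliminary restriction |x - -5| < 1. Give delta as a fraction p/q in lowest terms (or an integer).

Factor: |x^2 - (-5)^2| = |x - -5| * |x + -5|.
Impose |x - -5| < 1 first. Then |x + -5| = |(x - -5) + 2*(-5)| <= |x - -5| + 2*|-5| < 1 + 10 = 11.
So |x^2 - (-5)^2| < delta * 11.
We need delta * 11 <= 1/100, i.e. delta <= 1/100/11 = 1/1100.
Since 1/1100 < 1, this is tighter than 1; take delta = 1/1100.
So delta = 1/1100 works.

1/1100


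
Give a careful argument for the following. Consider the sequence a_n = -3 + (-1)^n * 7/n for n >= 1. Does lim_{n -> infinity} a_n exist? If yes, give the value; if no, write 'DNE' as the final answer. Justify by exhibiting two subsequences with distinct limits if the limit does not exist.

Examine the behaviour of a_n along subsequences.
Even-n subsequence a_{2k} = -3 + 7/(2k) -> -3. Odd-n subsequence a_{2k+1} = -3 - 7/(2k+1) -> -3. Both tend to -3, which suggests the limit is -3; verify directly.
|a_n - (-3)| = |(-1)^n * 7/n| = 7/n for every n >= 1.
Given epsilon > 0, choose a positive integer N > 7/epsilon. Then for all n >= N, |a_n - (-3)| = 7/n <= 7/N < epsilon.
So by the definition of the limit, lim a_n exists and equals -3.

-3


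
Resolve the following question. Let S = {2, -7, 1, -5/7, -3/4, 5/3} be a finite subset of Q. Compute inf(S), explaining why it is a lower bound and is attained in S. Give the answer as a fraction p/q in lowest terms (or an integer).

S is finite, so inf(S) = min(S).
Sorted increasing:
-7, -3/4, -5/7, 1, 5/3, 2
The extremum is -7.
For every x in S, x >= -7. And -7 is in S, so it is attained.
Therefore inf(S) = -7.

-7


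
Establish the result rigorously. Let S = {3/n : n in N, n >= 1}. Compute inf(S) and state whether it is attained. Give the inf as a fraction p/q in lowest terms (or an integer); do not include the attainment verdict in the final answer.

Analysis:
- Values: 3, 3/2, 1, 3/4, ... strictly decreasing.
- The maximum is 3 (n=1); sup = 3 (attained).
- The set is bounded below by 0; 3/n -> 0 so 0 is the greatest lower bound.
- 0 is not in the set, so inf = 0 is not attained.
Conclusion: inf(S) = 0, not attained in S.

0


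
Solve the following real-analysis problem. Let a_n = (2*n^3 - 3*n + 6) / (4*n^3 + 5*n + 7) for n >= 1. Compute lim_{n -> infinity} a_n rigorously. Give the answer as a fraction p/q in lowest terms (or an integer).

Divide numerator and denominator by n^3, the highest power:
numerator / n^3 = 2 - 3/n^2 + 6/n^3
denominator / n^3 = 4 + 5/n^2 + 7/n^3
As n -> infinity, all terms of the form c/n^k (k >= 1) tend to 0.
So numerator / n^3 -> 2 and denominator / n^3 -> 4.
Therefore lim a_n = 1/2.

1/2


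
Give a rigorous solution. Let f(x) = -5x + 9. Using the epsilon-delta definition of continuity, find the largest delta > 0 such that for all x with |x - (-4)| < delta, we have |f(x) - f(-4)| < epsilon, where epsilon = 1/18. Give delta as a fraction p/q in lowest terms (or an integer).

We compute f(-4) = -5*(-4) + 9 = 29.
|f(x) - f(-4)| = |-5x + 9 - (29)| = |-5(x - (-4))| = 5|x - (-4)|.
We need 5|x - (-4)| < 1/18, i.e. |x - (-4)| < 1/18 / 5 = 1/90.
So any delta <= 1/90 works. Conversely, if delta > 1/90, then x = -4 + 1/90 satisfies |x - (-4)| = 1/90 < delta but |f(x) - f(-4)| = 5 * 1/90 = 1/18, which is not < 1/18; so no larger delta works.
Hence the largest such delta is 1/90.

1/90


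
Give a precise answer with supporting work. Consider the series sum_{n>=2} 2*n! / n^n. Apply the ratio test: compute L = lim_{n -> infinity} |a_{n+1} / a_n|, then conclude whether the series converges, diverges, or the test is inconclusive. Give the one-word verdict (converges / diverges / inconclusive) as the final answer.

Let a_n denote the general term. Form the ratio a_{n+1}/a_n and simplify:
a_{n+1}/a_n = (n/(n + 1))^n
Take the limit as n -> infinity: L = exp(-1).
Since L = exp(-1) < 1, the ratio test implies the series converges.

converges


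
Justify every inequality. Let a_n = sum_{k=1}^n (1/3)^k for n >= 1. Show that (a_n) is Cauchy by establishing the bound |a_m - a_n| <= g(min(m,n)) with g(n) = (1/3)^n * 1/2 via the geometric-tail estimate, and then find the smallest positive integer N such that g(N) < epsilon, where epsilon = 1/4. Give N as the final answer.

For m > n >= 1: |a_m - a_n| = sum_{k=n+1}^m (1/3)^k < sum_{k=n+1}^infinity (1/3)^k = (1/3)^(n+1) / (1 - 1/3) = (1/3)^n * (1/3) * (3/2) = (1/3)^n * 1/2.
So g(n) = (1/3)^n / 2. Since g(n) -> 0, (a_n) is Cauchy.
Now solve g(N) < 1/4: (1/3)^N / 2 < 1/4 <=> 3^N > 1 / (2 * 1/4) = 2.
Check powers of 3: 3^0 = 1 <= 2, 3^1 = 3 > 2.
So the smallest such N is 1. Check: g(1) = 1/(2 * 3) = 1/6 < 1/4.

1


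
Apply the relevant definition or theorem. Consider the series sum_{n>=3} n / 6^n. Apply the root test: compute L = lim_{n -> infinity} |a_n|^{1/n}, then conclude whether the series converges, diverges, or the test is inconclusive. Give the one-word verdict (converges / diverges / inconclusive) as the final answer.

Let a_n denote the general term. Form |a_n|^(1/n) and simplify:
|a_n|^(1/n) = n^(1/n)/6
Take the limit as n -> infinity: L = 1/6.
Since L = 1/6 < 1, the root test implies convergence.

converges


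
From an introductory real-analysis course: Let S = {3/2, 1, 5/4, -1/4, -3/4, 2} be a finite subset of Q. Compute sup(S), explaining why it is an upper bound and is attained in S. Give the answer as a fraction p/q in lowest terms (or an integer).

S is finite, so sup(S) = max(S).
Sorted decreasing:
2, 3/2, 5/4, 1, -1/4, -3/4
The extremum is 2.
For every x in S, x <= 2. And 2 is in S, so it is attained.
Therefore sup(S) = 2.

2


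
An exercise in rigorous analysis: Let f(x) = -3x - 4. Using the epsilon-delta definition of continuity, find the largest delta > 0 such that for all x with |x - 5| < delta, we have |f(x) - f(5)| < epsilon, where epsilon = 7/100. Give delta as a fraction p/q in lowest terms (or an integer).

We compute f(5) = -3*(5) - 4 = -19.
|f(x) - f(5)| = |-3x - 4 - (-19)| = |-3(x - 5)| = 3|x - 5|.
We need 3|x - 5| < 7/100, i.e. |x - 5| < 7/100 / 3 = 7/300.
So any delta <= 7/300 works. Conversely, if delta > 7/300, then x = 5 + 7/300 satisfies |x - 5| = 7/300 < delta but |f(x) - f(5)| = 3 * 7/300 = 7/100, which is not < 7/100; so no larger delta works.
Hence the largest such delta is 7/300.

7/300


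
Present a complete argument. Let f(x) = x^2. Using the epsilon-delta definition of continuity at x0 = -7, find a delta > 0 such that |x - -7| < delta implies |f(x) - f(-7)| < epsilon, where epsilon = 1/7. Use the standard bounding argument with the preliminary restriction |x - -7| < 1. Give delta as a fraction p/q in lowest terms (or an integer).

Factor: |x^2 - (-7)^2| = |x - -7| * |x + -7|.
Impose |x - -7| < 1 first. Then |x + -7| = |(x - -7) + 2*(-7)| <= |x - -7| + 2*|-7| < 1 + 14 = 15.
So |x^2 - (-7)^2| < delta * 15.
We need delta * 15 <= 1/7, i.e. delta <= 1/7/15 = 1/105.
Since 1/105 < 1, this is tighter than 1; take delta = 1/105.
So delta = 1/105 works.

1/105


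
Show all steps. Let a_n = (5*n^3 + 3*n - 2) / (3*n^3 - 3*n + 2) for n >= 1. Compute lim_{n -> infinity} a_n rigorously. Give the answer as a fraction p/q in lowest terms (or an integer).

Divide numerator and denominator by n^3, the highest power:
numerator / n^3 = 5 + 3/n^2 - 2/n^3
denominator / n^3 = 3 - 3/n^2 + 2/n^3
As n -> infinity, all terms of the form c/n^k (k >= 1) tend to 0.
So numerator / n^3 -> 5 and denominator / n^3 -> 3.
Therefore lim a_n = 5/3.

5/3


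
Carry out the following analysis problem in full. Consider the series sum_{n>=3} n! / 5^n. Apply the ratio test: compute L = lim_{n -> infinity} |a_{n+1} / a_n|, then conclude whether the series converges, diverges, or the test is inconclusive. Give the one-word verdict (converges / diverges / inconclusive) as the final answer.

Let a_n denote the general term. Form the ratio a_{n+1}/a_n and simplify:
a_{n+1}/a_n = n/5 + 1/5
Take the limit as n -> infinity: L = infinity.
Since L = infinity > 1 (or L = infinity), the ratio test implies the series diverges.

diverges


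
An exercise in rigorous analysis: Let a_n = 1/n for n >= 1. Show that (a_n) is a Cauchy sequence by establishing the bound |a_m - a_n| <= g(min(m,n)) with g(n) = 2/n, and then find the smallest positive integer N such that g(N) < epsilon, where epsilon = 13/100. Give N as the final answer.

For any m, n >= 1, by the triangle inequality:
|a_m - a_n| = |1/m - 1/n| <= 1/m + 1/n <= 2/min(m,n).
So g(n) = 2/n bounds the Cauchy difference. Since g(n) -> 0, (a_n) is Cauchy.
Now solve g(N) < 13/100: 2/N < 13/100 <=> N > 2 / (13/100) = 200/13.
The smallest integer strictly greater than 200/13 is N = 16.
Check: g(16) = 2/16 = 1/8 < 13/100; g(15) = 2/15 >= 13/100. So N = 16.

16


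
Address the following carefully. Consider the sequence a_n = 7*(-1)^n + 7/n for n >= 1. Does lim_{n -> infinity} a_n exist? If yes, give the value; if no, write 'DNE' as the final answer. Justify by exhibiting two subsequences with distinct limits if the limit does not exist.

Examine the behaviour of a_n along subsequences.
a_{2k} = 7 + 7/(2k) -> 7. a_{2k+1} = -7 + 7/(2k+1) -> -7.
Since these two subsequential limits are 7 and -7, distinct, the full sequence cannot converge (a convergent sequence has all subsequences tending to the same limit). So lim a_n does not exist.

DNE


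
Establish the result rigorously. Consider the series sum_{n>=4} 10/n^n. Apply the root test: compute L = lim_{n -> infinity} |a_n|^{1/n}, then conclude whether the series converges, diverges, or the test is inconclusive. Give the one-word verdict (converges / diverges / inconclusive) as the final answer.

Let a_n denote the general term. Form |a_n|^(1/n) and simplify:
|a_n|^(1/n) = 10^(1/n)/n
Take the limit as n -> infinity: L = 0.
Since L = 0 < 1, the root test implies convergence.

converges


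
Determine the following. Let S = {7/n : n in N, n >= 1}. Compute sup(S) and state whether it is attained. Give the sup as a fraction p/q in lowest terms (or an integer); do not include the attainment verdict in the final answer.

Analysis:
- Values: 7, 7/2, 7/3, 7/4, ... strictly decreasing.
- The maximum is 7 (n=1); sup = 7 (attained).
- The set is bounded below by 0; 7/n -> 0 so 0 is the greatest lower bound.
- 0 is not in the set, so inf = 0 is not attained.
Conclusion: sup(S) = 7, attained in S.

7


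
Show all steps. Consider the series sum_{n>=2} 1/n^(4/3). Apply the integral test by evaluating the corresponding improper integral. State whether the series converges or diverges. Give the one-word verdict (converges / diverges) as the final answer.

Let f(x) = x^(-4/3). Then f is positive, continuous, and decreasing on [2, infinity), so the integral test applies.
Compute the improper integral int_{2}^infinity f(x) dx:
  antiderivative F(x) = -3/x^(1/3).
  As x -> infinity, F(x) -> 0 (since p = 4/3 > 1).
  So int = F(infinity) - F(2) = 0 - (-3*2^(2/3)/2) = 3*2^(2/3)/2.
  Finite, so by the integral test, the series converges.

converges


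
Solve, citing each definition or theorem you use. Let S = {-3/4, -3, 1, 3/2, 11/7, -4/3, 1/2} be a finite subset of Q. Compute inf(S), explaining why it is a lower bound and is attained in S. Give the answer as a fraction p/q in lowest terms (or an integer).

S is finite, so inf(S) = min(S).
Sorted increasing:
-3, -4/3, -3/4, 1/2, 1, 3/2, 11/7
The extremum is -3.
For every x in S, x >= -3. And -3 is in S, so it is attained.
Therefore inf(S) = -3.

-3


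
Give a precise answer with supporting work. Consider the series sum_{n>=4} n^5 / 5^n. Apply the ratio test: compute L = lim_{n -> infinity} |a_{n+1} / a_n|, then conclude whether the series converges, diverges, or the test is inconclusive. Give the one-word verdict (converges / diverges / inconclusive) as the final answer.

Let a_n denote the general term. Form the ratio a_{n+1}/a_n and simplify:
a_{n+1}/a_n = (n + 1)^5/(5*n^5)
Take the limit as n -> infinity: L = 1/5.
Since L = 1/5 < 1, the ratio test implies the series converges.

converges


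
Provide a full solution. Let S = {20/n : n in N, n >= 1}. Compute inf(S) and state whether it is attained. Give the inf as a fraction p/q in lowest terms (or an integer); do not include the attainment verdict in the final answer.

Analysis:
- Values: 20, 10, 20/3, 5, ... strictly decreasing.
- The maximum is 20 (n=1); sup = 20 (attained).
- The set is bounded below by 0; 20/n -> 0 so 0 is the greatest lower bound.
- 0 is not in the set, so inf = 0 is not attained.
Conclusion: inf(S) = 0, not attained in S.

0


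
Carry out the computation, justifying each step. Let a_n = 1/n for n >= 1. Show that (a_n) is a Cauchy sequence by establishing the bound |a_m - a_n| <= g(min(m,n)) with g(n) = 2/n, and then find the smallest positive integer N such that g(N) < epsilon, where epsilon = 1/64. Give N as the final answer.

For any m, n >= 1, by the triangle inequality:
|a_m - a_n| = |1/m - 1/n| <= 1/m + 1/n <= 2/min(m,n).
So g(n) = 2/n bounds the Cauchy difference. Since g(n) -> 0, (a_n) is Cauchy.
Now solve g(N) < 1/64: 2/N < 1/64 <=> N > 2 / (1/64) = 128.
The smallest integer strictly greater than 128 is N = 129.
Check: g(129) = 2/129 = 2/129 < 1/64; g(128) = 1/64 >= 1/64. So N = 129.

129


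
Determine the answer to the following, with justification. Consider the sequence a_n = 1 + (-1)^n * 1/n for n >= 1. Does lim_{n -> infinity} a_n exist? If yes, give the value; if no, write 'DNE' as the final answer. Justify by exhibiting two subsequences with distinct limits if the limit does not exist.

Examine the behaviour of a_n along subsequences.
Even-n subsequence a_{2k} = 1 + 1/(2k) -> 1. Odd-n subsequence a_{2k+1} = 1 - 1/(2k+1) -> 1. Both tend to 1, which suggests the limit is 1; verify directly.
|a_n - 1| = |(-1)^n * 1/n| = 1/n for every n >= 1.
Given epsilon > 0, choose a positive integer N > 1/epsilon. Then for all n >= N, |a_n - 1| = 1/n <= 1/N < epsilon.
So by the definition of the limit, lim a_n exists and equals 1.

1
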